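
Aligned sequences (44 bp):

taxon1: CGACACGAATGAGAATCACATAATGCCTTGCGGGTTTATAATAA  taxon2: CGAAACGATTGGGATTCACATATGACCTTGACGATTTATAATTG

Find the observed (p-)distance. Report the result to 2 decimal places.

0.27

The sequences differ at 12 of 44 positions.
p = 12/44 = 0.272727… ≈ 0.27 (to 2 d.p.).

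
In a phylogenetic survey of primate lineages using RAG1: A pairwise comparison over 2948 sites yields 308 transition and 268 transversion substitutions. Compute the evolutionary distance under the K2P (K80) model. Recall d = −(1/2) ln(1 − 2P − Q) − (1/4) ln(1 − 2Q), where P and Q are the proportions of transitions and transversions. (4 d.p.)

0.2284

P = 308/2948 ≈ 0.104478 and Q = 268/2948 ≈ 0.090909.
Under the Kimura two-parameter model, d = −½ ln(1 − 2P − Q) − ¼ ln(1 − 2Q).
1 − 2P − Q = 0.700135, giving −½ ln(0.700135) = 0.178241.
1 − 2Q = 0.818182, giving −¼ ln(0.818182) = 0.050168.
d = 0.178241 + 0.050168 = 0.228409.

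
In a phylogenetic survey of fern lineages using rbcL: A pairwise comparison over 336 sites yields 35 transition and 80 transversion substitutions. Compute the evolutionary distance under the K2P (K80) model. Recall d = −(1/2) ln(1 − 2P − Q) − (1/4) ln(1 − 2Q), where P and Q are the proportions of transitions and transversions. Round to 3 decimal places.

0.457

P = 35/336 ≈ 0.104167 and Q = 80/336 ≈ 0.238095.
Under the Kimura two-parameter model, d = −½ ln(1 − 2P − Q) − ¼ ln(1 − 2Q).
1 − 2P − Q = 0.553571, giving −½ ln(0.553571) = 0.295683.
1 − 2Q = 0.52381, giving −¼ ln(0.52381) = 0.161657.
d = 0.295683 + 0.161657 = 0.457340.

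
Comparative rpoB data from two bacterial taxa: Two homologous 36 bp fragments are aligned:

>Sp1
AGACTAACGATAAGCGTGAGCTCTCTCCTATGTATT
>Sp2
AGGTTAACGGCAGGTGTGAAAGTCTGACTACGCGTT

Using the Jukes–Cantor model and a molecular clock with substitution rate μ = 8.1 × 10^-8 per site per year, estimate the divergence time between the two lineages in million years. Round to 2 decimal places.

The sequences differ at 17 of 36 sites, so p = 17/36 ≈ 0.472222.
d = −(3/4) ln(1 − 4p/3) = −0.75 ln(1 − 0.629629) = −0.75 ln(0.370371)
  = −0.75 × (-0.993250) = 0.744938 substitutions/site.
Under a molecular clock d = 2μt, so t = d/(2μ) = 0.744938 / (2 × 8.1 × 10^-8) = 4.60 million years.

4.60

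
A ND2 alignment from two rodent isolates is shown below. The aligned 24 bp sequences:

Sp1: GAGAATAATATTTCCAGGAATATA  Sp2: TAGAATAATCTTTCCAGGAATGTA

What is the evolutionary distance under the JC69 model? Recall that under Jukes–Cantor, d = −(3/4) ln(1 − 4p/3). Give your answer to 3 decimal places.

The sequences differ at 3 of 24 sites (1, 10, 22), so p = 3/24 = 0.125.
d = −(3/4) ln(1 − 4p/3) = −0.75 ln(1 − 0.166667) = −0.75 ln(0.833333)
  = −0.75 × (-0.182322) = 0.136742 substitutions/site.

0.137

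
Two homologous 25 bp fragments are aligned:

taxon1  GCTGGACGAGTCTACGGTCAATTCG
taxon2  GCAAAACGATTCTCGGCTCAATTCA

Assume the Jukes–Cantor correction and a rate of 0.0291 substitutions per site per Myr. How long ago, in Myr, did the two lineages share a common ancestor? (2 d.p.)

The sequences differ at 8 of 25 sites (3, 4, 5, 10, 14, 15, 17, 25), so p = 8/25 = 0.32.
d = −(3/4) ln(1 − 4p/3) = −0.75 ln(1 − 0.426667) = −0.75 ln(0.573333)
  = −0.75 × (-0.556289) = 0.417217 substitutions/site.
Under a molecular clock d = 2μt, so t = d/(2μ) = 0.417217 / (2 × 0.0291) = 7.17 Myr.

7.17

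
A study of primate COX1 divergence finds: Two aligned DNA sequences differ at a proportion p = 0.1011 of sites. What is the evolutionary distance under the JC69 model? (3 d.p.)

0.109

d = −(3/4) ln(1 − 4p/3) = −0.75 ln(1 − 0.1348) = −0.75 ln(0.8652)
  = −0.75 × (-0.144795) = 0.108596 substitutions/site.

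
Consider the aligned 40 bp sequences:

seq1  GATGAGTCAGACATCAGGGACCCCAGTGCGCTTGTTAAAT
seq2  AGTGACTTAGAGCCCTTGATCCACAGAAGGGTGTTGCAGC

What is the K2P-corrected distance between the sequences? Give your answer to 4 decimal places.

Of 40 sites, 8 differences are transitions and 14 are transversions, so P = 8/40 = 0.2 and Q = 14/40 = 0.35.
Under the Kimura two-parameter model, d = −½ ln(1 − 2P − Q) − ¼ ln(1 − 2Q).
1 − 2P − Q = 0.25, giving −½ ln(0.25) = 0.693147.
1 − 2Q = 0.3, giving −¼ ln(0.3) = 0.300993.
d = 0.693147 + 0.300993 = 0.994140.

0.9941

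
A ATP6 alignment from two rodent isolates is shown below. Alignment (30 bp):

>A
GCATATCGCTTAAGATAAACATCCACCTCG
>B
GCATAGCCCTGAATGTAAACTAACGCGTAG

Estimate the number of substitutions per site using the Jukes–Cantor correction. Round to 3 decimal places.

The sequences differ at 11 of 30 sites, so p = 11/30 ≈ 0.366667.
d = −(3/4) ln(1 − 4p/3) = −0.75 ln(1 − 0.488889) = −0.75 ln(0.511111)
  = −0.75 × (-0.671168) = 0.503376 substitutions/site.

0.503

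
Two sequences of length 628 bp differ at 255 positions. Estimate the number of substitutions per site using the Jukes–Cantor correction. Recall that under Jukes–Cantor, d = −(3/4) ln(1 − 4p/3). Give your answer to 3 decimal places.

p = 255/628 ≈ 0.406051.
d = −(3/4) ln(1 − 4p/3) = −0.75 ln(1 − 0.541401) = −0.75 ln(0.458599)
  = −0.75 × (-0.779579) = 0.584684 substitutions/site.

0.585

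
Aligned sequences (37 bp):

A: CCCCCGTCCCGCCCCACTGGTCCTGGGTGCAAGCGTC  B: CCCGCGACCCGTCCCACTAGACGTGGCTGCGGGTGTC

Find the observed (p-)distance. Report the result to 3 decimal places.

0.270

The sequences differ at 10 of 37 positions (sites 4, 7, 12, 19, 21, 23, 27, 31, 32, 34).
p = 10/37 = 0.270270… ≈ 0.270 (to 3 d.p.).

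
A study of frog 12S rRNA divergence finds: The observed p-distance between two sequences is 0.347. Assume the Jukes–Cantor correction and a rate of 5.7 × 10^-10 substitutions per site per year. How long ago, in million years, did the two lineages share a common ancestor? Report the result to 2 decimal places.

d = −(3/4) ln(1 − 4p/3) = −0.75 ln(1 − 0.462667) = −0.75 ln(0.537333)
  = −0.75 × (-0.621137) = 0.465853 substitutions/site.
Under a molecular clock d = 2μt, so t = d/(2μ) = 0.465853 / (2 × 5.7 × 10^-10) = 408.64 million years.

408.64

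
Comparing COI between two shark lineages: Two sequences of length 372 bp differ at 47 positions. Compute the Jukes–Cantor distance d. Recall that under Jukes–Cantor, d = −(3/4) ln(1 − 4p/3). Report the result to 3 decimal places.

p = 47/372 ≈ 0.126344.
d = −(3/4) ln(1 − 4p/3) = −0.75 ln(1 − 0.168459) = −0.75 ln(0.831541)
  = −0.75 × (-0.184475) = 0.138356 substitutions/site.

0.138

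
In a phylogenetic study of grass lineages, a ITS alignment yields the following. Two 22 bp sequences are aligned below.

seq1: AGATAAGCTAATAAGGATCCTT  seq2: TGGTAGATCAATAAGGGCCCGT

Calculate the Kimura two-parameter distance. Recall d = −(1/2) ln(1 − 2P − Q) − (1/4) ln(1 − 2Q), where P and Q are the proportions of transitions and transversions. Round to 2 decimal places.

Of 22 sites, 7 differences are transitions and 2 are transversions, so P = 7/22 ≈ 0.318182 and Q = 2/22 ≈ 0.090909.
Under the Kimura two-parameter model, d = −½ ln(1 − 2P − Q) − ¼ ln(1 − 2Q).
1 − 2P − Q = 0.272727, giving −½ ln(0.272727) = 0.649642.
1 − 2Q = 0.818182, giving −¼ ln(0.818182) = 0.050168.
d = 0.649642 + 0.050168 = 0.699810.

0.70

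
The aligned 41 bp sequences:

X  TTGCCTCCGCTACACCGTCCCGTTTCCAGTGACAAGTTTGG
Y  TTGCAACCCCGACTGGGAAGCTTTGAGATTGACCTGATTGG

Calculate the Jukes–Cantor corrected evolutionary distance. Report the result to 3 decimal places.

The sequences differ at 18 of 41 sites, so p = 18/41 ≈ 0.439024.
d = −(3/4) ln(1 − 4p/3) = −0.75 ln(1 − 0.585365) = −0.75 ln(0.414635)
  = −0.75 × (-0.880357) = 0.660268 substitutions/site.

0.660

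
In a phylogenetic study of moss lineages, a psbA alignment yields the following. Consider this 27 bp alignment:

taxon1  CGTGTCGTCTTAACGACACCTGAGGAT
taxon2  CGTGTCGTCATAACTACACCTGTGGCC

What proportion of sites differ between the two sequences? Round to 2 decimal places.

The sequences differ at 5 of 27 positions (sites 10, 15, 23, 26, 27).
p = 5/27 = 0.185185… ≈ 0.19 (to 2 d.p.).

0.19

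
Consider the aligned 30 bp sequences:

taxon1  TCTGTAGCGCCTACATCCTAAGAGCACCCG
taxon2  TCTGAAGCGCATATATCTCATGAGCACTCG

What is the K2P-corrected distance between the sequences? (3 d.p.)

0.284

Of 30 sites, 4 differences are transitions and 3 are transversions, so P = 4/30 ≈ 0.133333 and Q = 3/30 = 0.1.
Under the Kimura two-parameter model, d = −½ ln(1 − 2P − Q) − ¼ ln(1 − 2Q).
1 − 2P − Q = 0.633334, giving −½ ln(0.633334) = 0.228379.
1 − 2Q = 0.8, giving −¼ ln(0.8) = 0.055786.
d = 0.228379 + 0.055786 = 0.284165.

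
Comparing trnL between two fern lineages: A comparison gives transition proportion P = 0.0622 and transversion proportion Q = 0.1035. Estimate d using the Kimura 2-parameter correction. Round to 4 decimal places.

0.1873

Under the Kimura two-parameter model, d = −½ ln(1 − 2P − Q) − ¼ ln(1 − 2Q).
1 − 2P − Q = 0.7721, giving −½ ln(0.7721) = 0.129321.
1 − 2Q = 0.793, giving −¼ ln(0.793) = 0.057983.
d = 0.129321 + 0.057983 = 0.187304.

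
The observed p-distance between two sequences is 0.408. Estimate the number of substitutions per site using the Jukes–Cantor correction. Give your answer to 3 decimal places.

d = −(3/4) ln(1 − 4p/3) = −0.75 ln(1 − 0.544) = −0.75 ln(0.456)
  = −0.75 × (-0.785262) = 0.588947 substitutions/site.

0.589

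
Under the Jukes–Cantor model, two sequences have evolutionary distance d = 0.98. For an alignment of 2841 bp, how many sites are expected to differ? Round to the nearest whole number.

Invert JC69: p = (3/4)(1 − e^(−4d/3)) = 0.75 × (1 − e^(-1.306667)) = 0.75 × (1 − 0.270721) = 0.546959.
Expected differing sites = pL ≈ 0.546959 × 2841 = 1553.910519 ≈ 1554.

1554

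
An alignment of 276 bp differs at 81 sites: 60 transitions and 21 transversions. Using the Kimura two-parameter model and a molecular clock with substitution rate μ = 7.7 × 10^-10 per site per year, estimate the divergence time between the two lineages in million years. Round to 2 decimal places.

P = 60/276 ≈ 0.217391 and Q = 21/276 ≈ 0.076087.
Under the Kimura two-parameter model, d = −½ ln(1 − 2P − Q) − ¼ ln(1 − 2Q).
1 − 2P − Q = 0.489131, giving −½ ln(0.489131) = 0.357562.
1 − 2Q = 0.847826, giving −¼ ln(0.847826) = 0.041270.
d = 0.357562 + 0.041270 = 0.398832.
Under a molecular clock d = 2μt, so t = d/(2μ) = 0.398832 / (2 × 7.7 × 10^-10) = 258.98 million years.

258.98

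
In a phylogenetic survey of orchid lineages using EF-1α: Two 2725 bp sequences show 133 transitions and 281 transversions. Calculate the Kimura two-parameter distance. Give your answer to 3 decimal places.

P = 133/2725 ≈ 0.048807 and Q = 281/2725 ≈ 0.103119.
Under the Kimura two-parameter model, d = −½ ln(1 − 2P − Q) − ¼ ln(1 − 2Q).
1 − 2P − Q = 0.799267, giving −½ ln(0.799267) = 0.112030.
1 − 2Q = 0.793762, giving −¼ ln(0.793762) = 0.057743.
d = 0.112030 + 0.057743 = 0.169773.

0.170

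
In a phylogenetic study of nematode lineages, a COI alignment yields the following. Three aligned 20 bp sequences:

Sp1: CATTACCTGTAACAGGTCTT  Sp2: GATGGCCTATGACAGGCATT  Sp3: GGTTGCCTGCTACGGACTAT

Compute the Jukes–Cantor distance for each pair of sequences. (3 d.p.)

d(Sp1,Sp2) = 0.471, d(Sp1,Sp3) = 0.824, d(Sp2,Sp3) = 0.687

Sp1–Sp2: 7/20 sites differ → p = 0.35, d = −0.75 ln(1 − 0.466667) = 0.471457 ≈ 0.471.
Sp1–Sp3: 10/20 sites differ → p = 0.5, d = −0.75 ln(1 − 0.666667) = 0.823960 ≈ 0.824.
Sp2–Sp3: 9/20 sites differ → p = 0.45, d = −0.75 ln(1 − 0.6) = 0.687218 ≈ 0.687.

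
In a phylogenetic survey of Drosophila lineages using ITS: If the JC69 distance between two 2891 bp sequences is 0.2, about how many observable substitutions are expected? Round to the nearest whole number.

508

Invert JC69: p = (3/4)(1 − e^(−4d/3)) = 0.75 × (1 − e^(-0.266667)) = 0.75 × (1 − 0.765928) = 0.175554.
Expected differing sites = pL ≈ 0.175554 × 2891 = 507.526614 ≈ 508.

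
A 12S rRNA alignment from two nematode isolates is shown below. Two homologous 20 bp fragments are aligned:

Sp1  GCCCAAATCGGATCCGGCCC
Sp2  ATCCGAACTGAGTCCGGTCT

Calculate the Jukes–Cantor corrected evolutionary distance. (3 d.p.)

The sequences differ at 9 of 20 sites (1, 2, 5, 8, 9, 11, 12, 18, 20), so p = 9/20 = 0.45.
d = −(3/4) ln(1 − 4p/3) = −0.75 ln(1 − 0.6) = −0.75 ln(0.4)
  = −0.75 × (-0.916291) = 0.687218 substitutions/site.

0.687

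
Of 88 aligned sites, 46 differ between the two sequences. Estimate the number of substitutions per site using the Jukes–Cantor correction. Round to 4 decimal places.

p = 46/88 ≈ 0.522727.
d = −(3/4) ln(1 − 4p/3) = −0.75 ln(1 − 0.696969) = −0.75 ln(0.303031)
  = −0.75 × (-1.193920) = 0.895440 substitutions/site.

0.8954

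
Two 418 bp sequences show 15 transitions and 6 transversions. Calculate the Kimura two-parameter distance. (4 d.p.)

P = 15/418 ≈ 0.035885 and Q = 6/418 ≈ 0.014354.
Under the Kimura two-parameter model, d = −½ ln(1 − 2P − Q) − ¼ ln(1 − 2Q).
1 − 2P − Q = 0.913876, giving −½ ln(0.913876) = 0.045030.
1 − 2Q = 0.971292, giving −¼ ln(0.971292) = 0.007282.
d = 0.045030 + 0.007282 = 0.052312.

0.0523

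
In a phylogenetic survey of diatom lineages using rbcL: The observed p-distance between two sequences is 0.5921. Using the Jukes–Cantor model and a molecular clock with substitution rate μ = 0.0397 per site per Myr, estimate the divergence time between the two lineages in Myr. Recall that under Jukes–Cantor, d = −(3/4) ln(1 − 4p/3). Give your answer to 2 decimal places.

d = −(3/4) ln(1 − 4p/3) = −0.75 ln(1 − 0.789467) = −0.75 ln(0.210533)
  = −0.75 × (-1.558113) = 1.168585 substitutions/site.
Under a molecular clock d = 2μt, so t = d/(2μ) = 1.168585 / (2 × 0.0397) = 14.72 Myr.

14.72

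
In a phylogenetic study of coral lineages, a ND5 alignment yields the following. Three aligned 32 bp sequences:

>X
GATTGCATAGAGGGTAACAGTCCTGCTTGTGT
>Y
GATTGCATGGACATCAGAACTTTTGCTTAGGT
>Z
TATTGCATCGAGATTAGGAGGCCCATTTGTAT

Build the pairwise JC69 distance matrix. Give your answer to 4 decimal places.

d(X,Y) = 0.5199, d(X,Z) = 0.4598, d(Y,Z) = 0.7356

X–Y: 12/32 sites differ → p = 0.375, d = −0.75 ln(1 − 0.5) = 0.519860 ≈ 0.5199.
X–Z: 11/32 sites differ → p = 0.34375, d = −0.75 ln(1 − 0.458333) = 0.459828 ≈ 0.4598.
Y–Z: 15/32 sites differ → p = 0.46875, d = −0.75 ln(1 − 0.625) = 0.735622 ≈ 0.7356.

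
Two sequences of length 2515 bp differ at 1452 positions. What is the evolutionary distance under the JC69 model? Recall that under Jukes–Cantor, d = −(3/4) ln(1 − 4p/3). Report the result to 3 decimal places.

p = 1452/2515 ≈ 0.577336.
d = −(3/4) ln(1 − 4p/3) = −0.75 ln(1 − 0.769781) = −0.75 ln(0.230219)
  = −0.75 × (-1.468724) = 1.101543 substitutions/site.

1.102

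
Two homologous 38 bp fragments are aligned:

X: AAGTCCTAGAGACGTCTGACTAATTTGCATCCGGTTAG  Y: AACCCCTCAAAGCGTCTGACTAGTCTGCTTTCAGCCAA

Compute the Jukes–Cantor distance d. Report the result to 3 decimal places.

The sequences differ at 14 of 38 sites, so p = 14/38 ≈ 0.368421.
d = −(3/4) ln(1 − 4p/3) = −0.75 ln(1 − 0.491228) = −0.75 ln(0.508772)
  = −0.75 × (-0.675755) = 0.506816 substitutions/site.

0.507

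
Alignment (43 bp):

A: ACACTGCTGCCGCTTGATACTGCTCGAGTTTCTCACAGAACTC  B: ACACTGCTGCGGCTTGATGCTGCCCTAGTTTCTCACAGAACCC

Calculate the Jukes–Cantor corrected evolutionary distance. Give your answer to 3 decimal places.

0.126

The sequences differ at 5 of 43 sites (11, 19, 24, 26, 42), so p = 5/43 ≈ 0.116279.
d = −(3/4) ln(1 − 4p/3) = −0.75 ln(1 − 0.155039) = −0.75 ln(0.844961)
  = −0.75 × (-0.168465) = 0.126349 substitutions/site.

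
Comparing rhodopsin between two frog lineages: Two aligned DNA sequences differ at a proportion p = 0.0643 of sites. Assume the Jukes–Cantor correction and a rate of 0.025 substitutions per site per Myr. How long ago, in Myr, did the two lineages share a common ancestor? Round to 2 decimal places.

d = −(3/4) ln(1 − 4p/3) = −0.75 ln(1 − 0.085733) = −0.75 ln(0.914267)
  = −0.75 × (-0.089633) = 0.067225 substitutions/site.
Under a molecular clock d = 2μt, so t = d/(2μ) = 0.067225 / (2 × 0.025) = 1.34 Myr.

1.34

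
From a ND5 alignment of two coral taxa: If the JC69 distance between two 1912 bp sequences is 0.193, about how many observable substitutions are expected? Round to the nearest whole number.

Invert JC69: p = (3/4)(1 − e^(−4d/3)) = 0.75 × (1 − e^(-0.257333)) = 0.75 × (1 − 0.773111) = 0.170167.
Expected differing sites = pL ≈ 0.170167 × 1912 = 325.359304 ≈ 325.

325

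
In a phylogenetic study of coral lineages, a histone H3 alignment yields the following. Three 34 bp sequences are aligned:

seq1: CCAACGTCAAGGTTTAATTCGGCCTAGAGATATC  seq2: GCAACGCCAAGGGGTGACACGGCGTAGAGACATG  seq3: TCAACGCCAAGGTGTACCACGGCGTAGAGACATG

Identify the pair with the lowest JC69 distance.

seq2 and seq3

seq1–seq2: 10/34 differ, p = 0.294, d = 0.373.
seq1–seq3: 9/34 differ, p = 0.265, d = 0.326.
seq2–seq3: 4/34 differ, p = 0.118, d = 0.128.
The smallest distance is between seq2 and seq3.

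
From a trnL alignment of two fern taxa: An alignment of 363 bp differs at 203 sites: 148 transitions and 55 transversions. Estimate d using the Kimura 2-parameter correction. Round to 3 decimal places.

1.795

P = 148/363 ≈ 0.407713 and Q = 55/363 ≈ 0.151515.
Under the Kimura two-parameter model, d = −½ ln(1 − 2P − Q) − ¼ ln(1 − 2Q).
1 − 2P − Q = 0.033059, giving −½ ln(0.033059) = 1.704731.
1 − 2Q = 0.69697, giving −¼ ln(0.69697) = 0.090253.
d = 1.704731 + 0.090253 = 1.794984.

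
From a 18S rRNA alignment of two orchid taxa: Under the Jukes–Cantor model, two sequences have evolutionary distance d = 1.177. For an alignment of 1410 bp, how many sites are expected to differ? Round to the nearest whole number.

Invert JC69: p = (3/4)(1 − e^(−4d/3)) = 0.75 × (1 − e^(-1.569333)) = 0.75 × (1 − 0.208184) = 0.593862.
Expected differing sites = pL ≈ 0.593862 × 1410 = 837.34542 ≈ 837.

837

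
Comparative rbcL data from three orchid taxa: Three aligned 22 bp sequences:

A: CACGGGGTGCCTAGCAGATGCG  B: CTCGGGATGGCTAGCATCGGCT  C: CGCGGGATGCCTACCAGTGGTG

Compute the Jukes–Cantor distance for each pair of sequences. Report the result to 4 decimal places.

d(A,B) = 0.4141, d(A,C) = 0.3390, d(B,C) = 0.4141

A–B: 7/22 sites differ → p ≈ 0.318182, d = −0.75 ln(1 − 0.424243) = 0.414052 ≈ 0.4141.
A–C: 6/22 sites differ → p ≈ 0.272727, d = −0.75 ln(1 − 0.363636) = 0.338988 ≈ 0.3390.
B–C: 7/22 sites differ → p ≈ 0.318182, d = −0.75 ln(1 − 0.424243) = 0.414052 ≈ 0.4141.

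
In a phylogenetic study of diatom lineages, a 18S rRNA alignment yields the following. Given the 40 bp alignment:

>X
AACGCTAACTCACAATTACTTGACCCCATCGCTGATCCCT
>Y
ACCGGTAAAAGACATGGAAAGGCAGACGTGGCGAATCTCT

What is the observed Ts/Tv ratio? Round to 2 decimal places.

0.18

Transitions are A↔G and C↔T; transversions are all other mismatches.
Transitions: 3. Transversions: 17.
R = 3/17 = 0.176470… ≈ 0.18 (to 2 d.p.).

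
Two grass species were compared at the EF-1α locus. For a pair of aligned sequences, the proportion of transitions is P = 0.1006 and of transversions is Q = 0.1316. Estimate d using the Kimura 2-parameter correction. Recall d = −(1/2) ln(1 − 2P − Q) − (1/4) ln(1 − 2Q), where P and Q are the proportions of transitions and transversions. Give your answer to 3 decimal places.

Under the Kimura two-parameter model, d = −½ ln(1 − 2P − Q) − ¼ ln(1 − 2Q).
1 − 2P − Q = 0.6672, giving −½ ln(0.6672) = 0.202333.
1 − 2Q = 0.7368, giving −¼ ln(0.7368) = 0.076360.
d = 0.202333 + 0.076360 = 0.278693.

0.279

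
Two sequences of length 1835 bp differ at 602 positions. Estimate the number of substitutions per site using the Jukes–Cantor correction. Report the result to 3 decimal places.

0.431

p = 602/1835 ≈ 0.328065.
d = −(3/4) ln(1 − 4p/3) = −0.75 ln(1 − 0.43742) = −0.75 ln(0.56258)
  = −0.75 × (-0.575222) = 0.431417 substitutions/site.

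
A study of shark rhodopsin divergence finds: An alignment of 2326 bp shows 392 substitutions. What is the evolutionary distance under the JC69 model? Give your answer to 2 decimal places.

p = 392/2326 ≈ 0.16853.
d = −(3/4) ln(1 − 4p/3) = −0.75 ln(1 − 0.224707) = −0.75 ln(0.775293)
  = −0.75 × (-0.254514) = 0.190886 substitutions/site.

0.19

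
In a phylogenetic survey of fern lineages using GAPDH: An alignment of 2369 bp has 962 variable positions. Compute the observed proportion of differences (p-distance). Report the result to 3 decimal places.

0.406

p = 962/2369 = 0.406078… ≈ 0.406 (to 3 d.p.).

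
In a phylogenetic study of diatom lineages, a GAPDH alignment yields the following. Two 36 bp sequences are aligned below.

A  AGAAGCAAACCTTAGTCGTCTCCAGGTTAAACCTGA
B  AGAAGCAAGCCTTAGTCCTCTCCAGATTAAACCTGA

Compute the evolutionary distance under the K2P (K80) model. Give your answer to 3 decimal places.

Of 36 sites, 2 differences are transitions and 1 are transversions, so P = 2/36 ≈ 0.055556 and Q = 1/36 ≈ 0.027778.
Under the Kimura two-parameter model, d = −½ ln(1 − 2P − Q) − ¼ ln(1 − 2Q).
1 − 2P − Q = 0.86111, giving −½ ln(0.86111) = 0.074767.
1 − 2Q = 0.944444, giving −¼ ln(0.944444) = 0.014290.
d = 0.074767 + 0.014290 = 0.089057.

0.089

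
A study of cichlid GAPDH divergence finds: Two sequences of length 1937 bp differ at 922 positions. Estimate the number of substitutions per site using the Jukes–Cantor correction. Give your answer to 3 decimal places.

0.755

p = 922/1937 ≈ 0.475994.
d = −(3/4) ln(1 − 4p/3) = −0.75 ln(1 − 0.634659) = −0.75 ln(0.365341)
  = −0.75 × (-1.006924) = 0.755193 substitutions/site.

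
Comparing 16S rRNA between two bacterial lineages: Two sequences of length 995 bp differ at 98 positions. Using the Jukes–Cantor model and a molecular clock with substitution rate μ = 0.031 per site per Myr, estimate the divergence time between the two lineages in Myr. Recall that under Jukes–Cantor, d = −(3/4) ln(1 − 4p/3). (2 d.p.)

1.70

p = 98/995 ≈ 0.098492.
d = −(3/4) ln(1 − 4p/3) = −0.75 ln(1 − 0.131323) = −0.75 ln(0.868677)
  = −0.75 × (-0.140784) = 0.105588 substitutions/site.
Under a molecular clock d = 2μt, so t = d/(2μ) = 0.105588 / (2 × 0.031) = 1.70 Myr.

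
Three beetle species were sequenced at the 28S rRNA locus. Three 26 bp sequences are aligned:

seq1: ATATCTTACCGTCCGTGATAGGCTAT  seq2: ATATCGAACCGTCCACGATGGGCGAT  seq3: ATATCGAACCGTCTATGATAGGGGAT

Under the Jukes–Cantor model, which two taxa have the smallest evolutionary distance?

seq2 and seq3

seq1–seq2: 6/26 differ, p = 0.231, d = 0.276.
seq1–seq3: 6/26 differ, p = 0.231, d = 0.276.
seq2–seq3: 4/26 differ, p = 0.154, d = 0.172.
The smallest distance is between seq2 and seq3.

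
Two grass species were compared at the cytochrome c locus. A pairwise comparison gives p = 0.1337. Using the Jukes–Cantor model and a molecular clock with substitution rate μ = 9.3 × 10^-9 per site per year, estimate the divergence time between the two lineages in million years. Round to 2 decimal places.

7.92

d = −(3/4) ln(1 − 4p/3) = −0.75 ln(1 − 0.178267) = −0.75 ln(0.821733)
  = −0.75 × (-0.196340) = 0.147255 substitutions/site.
Under a molecular clock d = 2μt, so t = d/(2μ) = 0.147255 / (2 × 9.3 × 10^-9) = 7.92 million years.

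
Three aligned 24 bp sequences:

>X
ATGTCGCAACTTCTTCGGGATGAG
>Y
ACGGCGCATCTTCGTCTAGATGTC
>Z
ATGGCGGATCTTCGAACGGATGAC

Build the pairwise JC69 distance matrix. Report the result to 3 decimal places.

d(X,Y) = 0.441, d(X,Z) = 0.441, d(Y,Z) = 0.369

X–Y: 8/24 sites differ → p ≈ 0.333333, d = −0.75 ln(1 − 0.444444) = 0.440839 ≈ 0.441.
X–Z: 8/24 sites differ → p ≈ 0.333333, d = −0.75 ln(1 − 0.444444) = 0.440839 ≈ 0.441.
Y–Z: 7/24 sites differ → p ≈ 0.291667, d = −0.75 ln(1 − 0.388889) = 0.369358 ≈ 0.369.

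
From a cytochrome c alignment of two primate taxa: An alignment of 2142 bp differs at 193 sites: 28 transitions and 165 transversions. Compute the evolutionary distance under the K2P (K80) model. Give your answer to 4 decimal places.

0.0963

P = 28/2142 ≈ 0.013072 and Q = 165/2142 ≈ 0.077031.
Under the Kimura two-parameter model, d = −½ ln(1 − 2P − Q) − ¼ ln(1 − 2Q).
1 − 2P − Q = 0.896825, giving −½ ln(0.896825) = 0.054447.
1 − 2Q = 0.845938, giving −¼ ln(0.845938) = 0.041827.
d = 0.054447 + 0.041827 = 0.096274.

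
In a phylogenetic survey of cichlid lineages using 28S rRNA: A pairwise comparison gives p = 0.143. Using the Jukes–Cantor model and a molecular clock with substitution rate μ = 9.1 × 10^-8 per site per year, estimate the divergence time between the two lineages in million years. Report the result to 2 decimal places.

0.87

d = −(3/4) ln(1 − 4p/3) = −0.75 ln(1 − 0.190667) = −0.75 ln(0.809333)
  = −0.75 × (-0.211545) = 0.158659 substitutions/site.
Under a molecular clock d = 2μt, so t = d/(2μ) = 0.158659 / (2 × 9.1 × 10^-8) = 0.87 million years.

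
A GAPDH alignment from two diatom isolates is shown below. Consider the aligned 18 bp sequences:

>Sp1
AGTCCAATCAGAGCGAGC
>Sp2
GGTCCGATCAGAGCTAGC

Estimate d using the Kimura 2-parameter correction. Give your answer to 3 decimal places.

0.192

Of 18 sites, 2 differences are transitions and 1 are transversions, so P = 2/18 ≈ 0.111111 and Q = 1/18 ≈ 0.055556.
Under the Kimura two-parameter model, d = −½ ln(1 − 2P − Q) − ¼ ln(1 − 2Q).
1 − 2P − Q = 0.722222, giving −½ ln(0.722222) = 0.162711.
1 − 2Q = 0.888888, giving −¼ ln(0.888888) = 0.029446.
d = 0.162711 + 0.029446 = 0.192157.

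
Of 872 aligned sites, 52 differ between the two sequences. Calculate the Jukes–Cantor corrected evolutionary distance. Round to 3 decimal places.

0.062

p = 52/872 ≈ 0.059633.
d = −(3/4) ln(1 − 4p/3) = −0.75 ln(1 − 0.079511) = −0.75 ln(0.920489)
  = −0.75 × (-0.082850) = 0.062138 substitutions/site.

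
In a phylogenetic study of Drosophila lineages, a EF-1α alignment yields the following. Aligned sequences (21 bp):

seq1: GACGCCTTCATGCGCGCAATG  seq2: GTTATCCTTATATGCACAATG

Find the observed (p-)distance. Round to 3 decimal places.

0.429

The sequences differ at 9 of 21 positions (sites 2, 3, 4, 5, 7, 9, 12, 13, 16).
p = 9/21 = 0.428571… ≈ 0.429 (to 3 d.p.).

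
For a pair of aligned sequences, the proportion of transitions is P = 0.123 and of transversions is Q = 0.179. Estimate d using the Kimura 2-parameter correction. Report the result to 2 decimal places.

Under the Kimura two-parameter model, d = −½ ln(1 − 2P − Q) − ¼ ln(1 − 2Q).
1 − 2P − Q = 0.575, giving −½ ln(0.575) = 0.276693.
1 − 2Q = 0.642, giving −¼ ln(0.642) = 0.110792.
d = 0.276693 + 0.110792 = 0.387485.

0.39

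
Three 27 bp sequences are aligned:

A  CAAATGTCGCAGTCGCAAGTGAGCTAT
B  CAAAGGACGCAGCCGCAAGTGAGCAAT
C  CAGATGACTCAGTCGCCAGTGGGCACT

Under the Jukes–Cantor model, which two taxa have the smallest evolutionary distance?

A and B

A–B: 4/27 differ, p = 0.148, d = 0.165.
A–C: 7/27 differ, p = 0.259, d = 0.318.
B–C: 7/27 differ, p = 0.259, d = 0.318.
The smallest distance is between A and B.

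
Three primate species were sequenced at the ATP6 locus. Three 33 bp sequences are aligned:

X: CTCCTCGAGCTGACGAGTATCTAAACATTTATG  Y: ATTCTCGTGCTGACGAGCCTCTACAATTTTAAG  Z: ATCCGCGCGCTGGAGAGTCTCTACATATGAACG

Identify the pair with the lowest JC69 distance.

X–Y: 9/33 differ, p = 0.273, d = 0.339.
X–Z: 11/33 differ, p = 0.333, d = 0.441.
Y–Z: 11/33 differ, p = 0.333, d = 0.441.
The smallest distance is between X and Y.

X and Y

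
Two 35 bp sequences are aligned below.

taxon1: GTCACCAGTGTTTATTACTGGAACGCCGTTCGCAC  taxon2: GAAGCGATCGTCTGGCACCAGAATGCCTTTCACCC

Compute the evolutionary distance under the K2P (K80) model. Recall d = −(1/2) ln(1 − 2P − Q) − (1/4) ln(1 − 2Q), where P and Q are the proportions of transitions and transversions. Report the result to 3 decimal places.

Of 35 sites, 9 differences are transitions and 7 are transversions, so P = 9/35 ≈ 0.257143 and Q = 7/35 = 0.2.
Under the Kimura two-parameter model, d = −½ ln(1 − 2P − Q) − ¼ ln(1 − 2Q).
1 − 2P − Q = 0.285714, giving −½ ln(0.285714) = 0.626382.
1 − 2Q = 0.6, giving −¼ ln(0.6) = 0.127706.
d = 0.626382 + 0.127706 = 0.754088.

0.754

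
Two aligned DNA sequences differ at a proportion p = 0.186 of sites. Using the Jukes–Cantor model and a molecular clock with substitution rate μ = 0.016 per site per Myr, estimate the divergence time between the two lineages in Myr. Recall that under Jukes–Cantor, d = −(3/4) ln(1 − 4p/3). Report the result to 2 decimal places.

d = −(3/4) ln(1 − 4p/3) = −0.75 ln(1 − 0.248) = −0.75 ln(0.752)
  = −0.75 × (-0.285019) = 0.213764 substitutions/site.
Under a molecular clock d = 2μt, so t = d/(2μ) = 0.213764 / (2 × 0.016) = 6.68 Myr.

6.68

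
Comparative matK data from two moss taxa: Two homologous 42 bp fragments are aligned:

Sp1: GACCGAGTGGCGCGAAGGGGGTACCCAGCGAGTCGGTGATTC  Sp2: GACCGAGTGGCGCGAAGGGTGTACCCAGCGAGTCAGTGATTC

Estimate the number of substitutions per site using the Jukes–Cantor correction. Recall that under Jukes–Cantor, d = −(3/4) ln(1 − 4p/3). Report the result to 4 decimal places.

The sequences differ at 2 of 42 sites (20, 35), so p = 2/42 ≈ 0.047619.
d = −(3/4) ln(1 − 4p/3) = −0.75 ln(1 − 0.063492) = −0.75 ln(0.936508)
  = −0.75 × (-0.065597) = 0.049198 substitutions/site.

0.0492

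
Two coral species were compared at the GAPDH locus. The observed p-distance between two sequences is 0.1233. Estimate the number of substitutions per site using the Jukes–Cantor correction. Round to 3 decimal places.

d = −(3/4) ln(1 − 4p/3) = −0.75 ln(1 − 0.1644) = −0.75 ln(0.8356)
  = −0.75 × (-0.179605) = 0.134704 substitutions/site.

0.135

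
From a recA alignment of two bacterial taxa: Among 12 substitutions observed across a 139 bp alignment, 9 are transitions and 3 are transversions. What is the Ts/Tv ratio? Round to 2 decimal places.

R = 9/3 = 3.00.

3.00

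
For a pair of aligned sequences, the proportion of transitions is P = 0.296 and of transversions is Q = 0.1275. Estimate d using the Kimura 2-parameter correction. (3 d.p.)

0.709

Under the Kimura two-parameter model, d = −½ ln(1 − 2P − Q) − ¼ ln(1 − 2Q).
1 − 2P − Q = 0.2805, giving −½ ln(0.2805) = 0.635591.
1 − 2Q = 0.745, giving −¼ ln(0.745) = 0.073593.
d = 0.635591 + 0.073593 = 0.709184.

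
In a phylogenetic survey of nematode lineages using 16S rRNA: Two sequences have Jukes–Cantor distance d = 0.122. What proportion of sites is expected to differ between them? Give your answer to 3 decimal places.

p = (3/4)(1 − e^(−4d/3)) = 0.75 × (1 − e^(-0.162667)) = 0.75 × (1 − 0.849874) = 0.112595.

0.113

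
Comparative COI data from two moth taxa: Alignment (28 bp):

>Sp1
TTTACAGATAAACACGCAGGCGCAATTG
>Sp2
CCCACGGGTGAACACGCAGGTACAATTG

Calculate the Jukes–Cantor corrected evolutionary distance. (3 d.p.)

0.360

The sequences differ at 8 of 28 sites (1, 2, 3, 6, 8, 10, 21, 22), so p = 8/28 ≈ 0.285714.
d = −(3/4) ln(1 − 4p/3) = −0.75 ln(1 − 0.380952) = −0.75 ln(0.619048)
  = −0.75 × (-0.479572) = 0.359679 substitutions/site.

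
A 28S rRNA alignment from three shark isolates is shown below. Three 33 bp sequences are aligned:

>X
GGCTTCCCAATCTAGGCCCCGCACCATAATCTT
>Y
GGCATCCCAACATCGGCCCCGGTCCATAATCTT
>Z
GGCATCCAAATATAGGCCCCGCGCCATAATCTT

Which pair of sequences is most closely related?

X and Z

X–Y: 6/33 differ, p = 0.182, d = 0.208.
X–Z: 4/33 differ, p = 0.121, d = 0.132.
Y–Z: 5/33 differ, p = 0.152, d = 0.169.
The smallest distance is between X and Z.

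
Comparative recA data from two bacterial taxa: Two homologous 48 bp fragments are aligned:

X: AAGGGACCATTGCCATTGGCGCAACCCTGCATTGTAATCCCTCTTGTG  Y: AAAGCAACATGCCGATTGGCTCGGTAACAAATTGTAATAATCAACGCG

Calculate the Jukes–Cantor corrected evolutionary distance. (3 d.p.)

The sequences differ at 23 of 48 sites, so p = 23/48 ≈ 0.479167.
d = −(3/4) ln(1 − 4p/3) = −0.75 ln(1 − 0.638889) = −0.75 ln(0.361111)
  = −0.75 × (-1.018570) = 0.763928 substitutions/site.

0.764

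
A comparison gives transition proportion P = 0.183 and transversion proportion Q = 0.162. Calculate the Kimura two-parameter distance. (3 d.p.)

0.473

Under the Kimura two-parameter model, d = −½ ln(1 − 2P − Q) − ¼ ln(1 − 2Q).
1 − 2P − Q = 0.472, giving −½ ln(0.472) = 0.375388.
1 − 2Q = 0.676, giving −¼ ln(0.676) = 0.097891.
d = 0.375388 + 0.097891 = 0.473279.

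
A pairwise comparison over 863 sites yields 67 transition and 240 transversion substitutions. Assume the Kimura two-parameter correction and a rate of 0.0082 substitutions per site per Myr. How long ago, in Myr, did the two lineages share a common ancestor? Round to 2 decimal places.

P = 67/863 ≈ 0.077636 and Q = 240/863 ≈ 0.2781.
Under the Kimura two-parameter model, d = −½ ln(1 − 2P − Q) − ¼ ln(1 − 2Q).
1 − 2P − Q = 0.566628, giving −½ ln(0.566628) = 0.284026.
1 − 2Q = 0.4438, giving −¼ ln(0.4438) = 0.203095.
d = 0.284026 + 0.203095 = 0.487121.
Under a molecular clock d = 2μt, so t = d/(2μ) = 0.487121 / (2 × 0.0082) = 29.70 Myr.

29.70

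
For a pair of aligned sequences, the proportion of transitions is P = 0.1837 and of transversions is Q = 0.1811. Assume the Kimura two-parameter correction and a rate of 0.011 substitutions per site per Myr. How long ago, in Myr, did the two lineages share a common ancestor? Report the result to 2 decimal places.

23.18

Under the Kimura two-parameter model, d = −½ ln(1 − 2P − Q) − ¼ ln(1 − 2Q).
1 − 2P − Q = 0.4515, giving −½ ln(0.4515) = 0.397590.
1 − 2Q = 0.6378, giving −¼ ln(0.6378) = 0.112433.
d = 0.397590 + 0.112433 = 0.510023.
Under a molecular clock d = 2μt, so t = d/(2μ) = 0.510023 / (2 × 0.011) = 23.18 Myr.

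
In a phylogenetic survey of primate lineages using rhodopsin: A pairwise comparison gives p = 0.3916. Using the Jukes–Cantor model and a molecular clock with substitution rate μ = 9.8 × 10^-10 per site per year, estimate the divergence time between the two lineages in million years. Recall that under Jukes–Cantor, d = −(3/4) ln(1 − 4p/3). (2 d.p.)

282.56

d = −(3/4) ln(1 − 4p/3) = −0.75 ln(1 − 0.522133) = −0.75 ln(0.477867)
  = −0.75 × (-0.738423) = 0.553817 substitutions/site.
Under a molecular clock d = 2μt, so t = d/(2μ) = 0.553817 / (2 × 9.8 × 10^-10) = 282.56 million years.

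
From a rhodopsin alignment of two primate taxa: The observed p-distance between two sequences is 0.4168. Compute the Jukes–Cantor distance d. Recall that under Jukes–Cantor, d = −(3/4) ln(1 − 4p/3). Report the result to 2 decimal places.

d = −(3/4) ln(1 − 4p/3) = −0.75 ln(1 − 0.555733) = −0.75 ln(0.444267)
  = −0.75 × (-0.811330) = 0.608498 substitutions/site.

0.61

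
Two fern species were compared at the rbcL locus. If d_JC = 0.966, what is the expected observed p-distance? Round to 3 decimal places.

p = (3/4)(1 − e^(−4d/3)) = 0.75 × (1 − e^(-1.288)) = 0.75 × (1 − 0.275822) = 0.543134.

0.543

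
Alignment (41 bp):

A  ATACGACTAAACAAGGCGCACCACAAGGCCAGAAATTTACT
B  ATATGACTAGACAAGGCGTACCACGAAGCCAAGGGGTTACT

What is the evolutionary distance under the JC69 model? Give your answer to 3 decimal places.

The sequences differ at 10 of 41 sites (4, 10, 19, 25, 27, 32, 33, 34, 35, 36), so p = 10/41 ≈ 0.243902.
d = −(3/4) ln(1 − 4p/3) = −0.75 ln(1 − 0.325203) = −0.75 ln(0.674797)
  = −0.75 × (-0.393343) = 0.295007 substitutions/site.

0.295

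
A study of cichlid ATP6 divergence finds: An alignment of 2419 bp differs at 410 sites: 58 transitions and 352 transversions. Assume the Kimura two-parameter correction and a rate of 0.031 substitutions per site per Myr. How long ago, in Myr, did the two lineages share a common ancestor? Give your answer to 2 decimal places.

3.12

P = 58/2419 ≈ 0.023977 and Q = 352/2419 ≈ 0.145515.
Under the Kimura two-parameter model, d = −½ ln(1 − 2P − Q) − ¼ ln(1 − 2Q).
1 − 2P − Q = 0.806531, giving −½ ln(0.806531) = 0.107506.
1 − 2Q = 0.70897, giving −¼ ln(0.70897) = 0.085986.
d = 0.107506 + 0.085986 = 0.193492.
Under a molecular clock d = 2μt, so t = d/(2μ) = 0.193492 / (2 × 0.031) = 3.12 Myr.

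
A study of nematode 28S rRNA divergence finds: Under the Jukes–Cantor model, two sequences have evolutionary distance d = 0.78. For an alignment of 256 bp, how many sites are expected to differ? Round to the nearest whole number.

Invert JC69: p = (3/4)(1 − e^(−4d/3)) = 0.75 × (1 − e^(-1.04)) = 0.75 × (1 − 0.353455) = 0.484909.
Expected differing sites = pL ≈ 0.484909 × 256 = 124.136704 ≈ 124.

124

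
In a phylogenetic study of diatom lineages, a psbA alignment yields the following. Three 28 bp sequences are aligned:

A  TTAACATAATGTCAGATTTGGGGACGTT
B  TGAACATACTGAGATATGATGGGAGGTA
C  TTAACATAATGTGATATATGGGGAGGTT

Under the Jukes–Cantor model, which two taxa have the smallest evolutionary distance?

A and C

A–B: 10/28 differ, p = 0.357, d = 0.485.
A–C: 4/28 differ, p = 0.143, d = 0.158.
B–C: 7/28 differ, p = 0.250, d = 0.304.
The smallest distance is between A and C.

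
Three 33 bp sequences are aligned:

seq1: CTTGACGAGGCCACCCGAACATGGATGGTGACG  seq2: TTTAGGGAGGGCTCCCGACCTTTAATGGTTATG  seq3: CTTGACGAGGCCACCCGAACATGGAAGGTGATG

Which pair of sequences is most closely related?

seq1–seq2: 12/33 differ, p = 0.364, d = 0.497.
seq1–seq3: 2/33 differ, p = 0.061, d = 0.063.
seq2–seq3: 12/33 differ, p = 0.364, d = 0.497.
The smallest distance is between seq1 and seq3.

seq1 and seq3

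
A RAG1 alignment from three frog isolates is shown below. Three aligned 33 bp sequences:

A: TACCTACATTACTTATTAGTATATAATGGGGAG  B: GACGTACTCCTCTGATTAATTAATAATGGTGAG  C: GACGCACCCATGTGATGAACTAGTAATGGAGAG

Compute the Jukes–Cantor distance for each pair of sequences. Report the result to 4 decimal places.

d(A,B) = 0.4408, d(A,C) = 0.7798, d(B,C) = 0.2928

A–B: 11/33 sites differ → p ≈ 0.333333, d = −0.75 ln(1 − 0.444444) = 0.440839 ≈ 0.4408.
A–C: 16/33 sites differ → p ≈ 0.484848, d = −0.75 ln(1 − 0.646464) = 0.779827 ≈ 0.7798.
B–C: 8/33 sites differ → p ≈ 0.242424, d = −0.75 ln(1 − 0.323232) = 0.292820 ≈ 0.2928.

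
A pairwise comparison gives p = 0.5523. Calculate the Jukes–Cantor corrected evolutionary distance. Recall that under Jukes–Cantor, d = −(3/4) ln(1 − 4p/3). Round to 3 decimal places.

d = −(3/4) ln(1 − 4p/3) = −0.75 ln(1 − 0.7364) = −0.75 ln(0.2636)
  = −0.75 × (-1.333322) = 0.999992 substitutions/site.

1.000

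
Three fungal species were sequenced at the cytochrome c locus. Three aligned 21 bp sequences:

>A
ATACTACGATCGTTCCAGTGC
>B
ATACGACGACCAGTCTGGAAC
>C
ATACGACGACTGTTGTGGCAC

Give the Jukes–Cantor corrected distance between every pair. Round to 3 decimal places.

d(A,B) = 0.532, d(A,C) = 0.532, d(B,C) = 0.286

A–B: 8/21 sites differ → p ≈ 0.380952, d = −0.75 ln(1 − 0.507936) = 0.531860 ≈ 0.532.
A–C: 8/21 sites differ → p ≈ 0.380952, d = −0.75 ln(1 − 0.507936) = 0.531860 ≈ 0.532.
B–C: 5/21 sites differ → p ≈ 0.238095, d = −0.75 ln(1 − 0.31746) = 0.286451 ≈ 0.286.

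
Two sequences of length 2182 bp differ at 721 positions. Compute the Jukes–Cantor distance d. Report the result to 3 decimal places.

p = 721/2182 ≈ 0.330431.
d = −(3/4) ln(1 − 4p/3) = −0.75 ln(1 − 0.440575) = −0.75 ln(0.559425)
  = −0.75 × (-0.580846) = 0.435635 substitutions/site.

0.436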